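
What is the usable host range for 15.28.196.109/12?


Network: 15.16.0.0
Broadcast: 15.31.255.255
First usable = network + 1
Last usable = broadcast - 1
Range: 15.16.0.1 to 15.31.255.254


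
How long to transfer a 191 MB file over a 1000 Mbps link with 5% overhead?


Effective throughput = 1000 * (1 - 5/100) = 950 Mbps
File size in Mb = 191 * 8 = 1528 Mb
Time = 1528 / 950
Time = 1.6084 seconds


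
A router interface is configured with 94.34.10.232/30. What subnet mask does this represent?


/30 means 30 network bits, 2 host bits
Binary: 11111111111111111111111111111100
Mask: 255.255.255.252


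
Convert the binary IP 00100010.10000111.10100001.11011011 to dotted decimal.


00100010 = 34
10000111 = 135
10100001 = 161
11011011 = 219
IP: 34.135.161.219


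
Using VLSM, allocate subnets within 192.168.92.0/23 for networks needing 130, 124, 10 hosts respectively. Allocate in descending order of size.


130 hosts -> /24 (254 usable): 192.168.92.0/24
124 hosts -> /25 (126 usable): 192.168.93.0/25
10 hosts -> /28 (14 usable): 192.168.93.128/28
Allocation: 192.168.92.0/24 (130 hosts, 254 usable); 192.168.93.0/25 (124 hosts, 126 usable); 192.168.93.128/28 (10 hosts, 14 usable)


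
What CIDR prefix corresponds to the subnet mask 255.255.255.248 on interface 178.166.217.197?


Binary: 11111111.11111111.11111111.11111000
Count leading 1s
Prefix: /29


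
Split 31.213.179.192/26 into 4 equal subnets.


New prefix = 26 + 2 = 28
Each subnet has 16 addresses
  31.213.179.192/28
  31.213.179.208/28
  31.213.179.224/28
  31.213.179.240/28
Subnets: 31.213.179.192/28, 31.213.179.208/28, 31.213.179.224/28, 31.213.179.240/28


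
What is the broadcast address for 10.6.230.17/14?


Network: 10.4.0.0/14
Host bits = 18
Set all host bits to 1:
Broadcast: 10.7.255.255


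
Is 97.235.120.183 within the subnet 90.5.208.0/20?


Subnet network: 90.5.208.0
Test IP AND mask: 97.235.112.0
No, 97.235.120.183 is not in 90.5.208.0/20


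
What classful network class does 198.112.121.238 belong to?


First octet: 198
Binary: 11000110
110xxxxx -> Class C (192-223)
Class C, default mask 255.255.255.0 (/24)


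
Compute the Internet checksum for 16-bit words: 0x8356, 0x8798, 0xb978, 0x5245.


Sum all words (with carry folding):
+ 0x8356 = 0x8356
+ 0x8798 = 0x0aef
+ 0xb978 = 0xc467
+ 0x5245 = 0x16ad
One's complement: ~0x16ad
Checksum = 0xe952


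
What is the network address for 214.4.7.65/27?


IP:   11010110.00000100.00000111.01000001
Mask: 11111111.11111111.11111111.11100000
AND operation:
Net:  11010110.00000100.00000111.01000000
Network: 214.4.7.64/27


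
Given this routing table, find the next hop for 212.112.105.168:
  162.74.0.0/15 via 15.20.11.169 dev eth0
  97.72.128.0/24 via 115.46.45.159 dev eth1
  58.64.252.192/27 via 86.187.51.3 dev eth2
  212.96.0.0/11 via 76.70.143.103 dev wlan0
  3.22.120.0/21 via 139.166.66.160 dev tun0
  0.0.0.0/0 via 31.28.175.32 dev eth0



Longest prefix match for 212.112.105.168:
  /15 162.74.0.0: no
  /24 97.72.128.0: no
  /27 58.64.252.192: no
  /11 212.96.0.0: MATCH
  /21 3.22.120.0: no
  /0 0.0.0.0: MATCH
Selected: next-hop 76.70.143.103 via wlan0 (matched /11)


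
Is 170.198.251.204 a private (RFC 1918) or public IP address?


RFC 1918 private ranges:
  10.0.0.0/8 (10.0.0.0 - 10.255.255.255)
  172.16.0.0/12 (172.16.0.0 - 172.31.255.255)
  192.168.0.0/16 (192.168.0.0 - 192.168.255.255)
Public (not in any RFC 1918 range)


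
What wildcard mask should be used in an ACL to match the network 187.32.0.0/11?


Subnet mask: 255.224.0.0
Wildcard = 255.255.255.255 - subnet mask
255 - 255 = 0
255 - 224 = 31
255 - 0 = 255
255 - 0 = 255
Wildcard: 0.31.255.255


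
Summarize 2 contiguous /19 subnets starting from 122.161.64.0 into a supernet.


Original prefix: /19
Number of subnets: 2 = 2^1
New prefix = 19 - 1 = 18
Supernet: 122.161.64.0/18


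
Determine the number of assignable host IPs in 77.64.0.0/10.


Host bits = 32 - 10 = 22
Total addresses = 2^22 = 4194304
Usable = total - 2 (network and broadcast)
Usable hosts: 4194302


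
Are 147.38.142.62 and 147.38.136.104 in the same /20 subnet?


Mask: 255.255.240.0
147.38.142.62 AND mask = 147.38.128.0
147.38.136.104 AND mask = 147.38.128.0
Yes, same subnet (147.38.128.0)


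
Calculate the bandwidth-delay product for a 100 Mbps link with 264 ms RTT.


BDP = bandwidth * RTT
= 100 Mbps * 264 ms
= 100 * 1e6 * 264 / 1000 bits
= 26400000 bits
= 3300000 bytes
= 3222.6562 KB
BDP = 26400000 bits (3300000 bytes)


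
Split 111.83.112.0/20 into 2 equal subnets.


New prefix = 20 + 1 = 21
Each subnet has 2048 addresses
  111.83.112.0/21
  111.83.120.0/21
Subnets: 111.83.112.0/21, 111.83.120.0/21


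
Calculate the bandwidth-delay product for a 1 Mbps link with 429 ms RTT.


BDP = bandwidth * RTT
= 1 Mbps * 429 ms
= 1 * 1e6 * 429 / 1000 bits
= 429000 bits
= 53625 bytes
= 52.3682 KB
BDP = 429000 bits (53625 bytes)


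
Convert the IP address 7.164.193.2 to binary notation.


7 = 00000111
164 = 10100100
193 = 11000001
2 = 00000010
Binary: 00000111.10100100.11000001.00000010


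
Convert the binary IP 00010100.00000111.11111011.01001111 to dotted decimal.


00010100 = 20
00000111 = 7
11111011 = 251
01001111 = 79
IP: 20.7.251.79


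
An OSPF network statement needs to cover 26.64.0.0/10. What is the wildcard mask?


Subnet mask: 255.192.0.0
Wildcard = 255.255.255.255 - subnet mask
255 - 255 = 0
255 - 192 = 63
255 - 0 = 255
255 - 0 = 255
Wildcard: 0.63.255.255


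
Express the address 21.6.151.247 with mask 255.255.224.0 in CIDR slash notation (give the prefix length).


Binary: 11111111.11111111.11100000.00000000
Count leading 1s
Prefix: /19


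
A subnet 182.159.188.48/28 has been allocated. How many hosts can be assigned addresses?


Host bits = 32 - 28 = 4
Total addresses = 2^4 = 16
Usable = total - 2 (network and broadcast)
Usable hosts: 14


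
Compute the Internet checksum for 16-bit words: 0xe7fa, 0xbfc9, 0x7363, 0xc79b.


Sum all words (with carry folding):
+ 0xe7fa = 0xe7fa
+ 0xbfc9 = 0xa7c4
+ 0x7363 = 0x1b28
+ 0xc79b = 0xe2c3
One's complement: ~0xe2c3
Checksum = 0x1d3c


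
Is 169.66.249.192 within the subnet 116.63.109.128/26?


Subnet network: 116.63.109.128
Test IP AND mask: 169.66.249.192
No, 169.66.249.192 is not in 116.63.109.128/26


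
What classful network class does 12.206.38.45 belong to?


First octet: 12
Binary: 00001100
0xxxxxxx -> Class A (1-126)
Class A, default mask 255.0.0.0 (/8)


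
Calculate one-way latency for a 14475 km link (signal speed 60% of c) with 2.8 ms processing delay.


Speed = 0.6 * 3e5 km/s = 180000 km/s
Propagation delay = 14475 / 180000 = 0.0804 s = 80.4167 ms
Processing delay = 2.8 ms
Total one-way latency = 83.2167 ms


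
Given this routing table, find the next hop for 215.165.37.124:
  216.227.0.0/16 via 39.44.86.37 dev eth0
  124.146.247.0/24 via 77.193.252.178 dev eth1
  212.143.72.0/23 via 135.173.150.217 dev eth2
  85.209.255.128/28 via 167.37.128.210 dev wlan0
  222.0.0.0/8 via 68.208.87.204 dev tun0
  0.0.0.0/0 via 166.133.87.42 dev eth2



Longest prefix match for 215.165.37.124:
  /16 216.227.0.0: no
  /24 124.146.247.0: no
  /23 212.143.72.0: no
  /28 85.209.255.128: no
  /8 222.0.0.0: no
  /0 0.0.0.0: MATCH
Selected: next-hop 166.133.87.42 via eth2 (matched /0)


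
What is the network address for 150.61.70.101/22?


IP:   10010110.00111101.01000110.01100101
Mask: 11111111.11111111.11111100.00000000
AND operation:
Net:  10010110.00111101.01000100.00000000
Network: 150.61.68.0/22


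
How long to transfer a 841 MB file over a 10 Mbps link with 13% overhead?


Effective throughput = 10 * (1 - 13/100) = 8.7 Mbps
File size in Mb = 841 * 8 = 6728 Mb
Time = 6728 / 8.7
Time = 773.3333 seconds


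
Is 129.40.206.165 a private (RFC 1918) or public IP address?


RFC 1918 private ranges:
  10.0.0.0/8 (10.0.0.0 - 10.255.255.255)
  172.16.0.0/12 (172.16.0.0 - 172.31.255.255)
  192.168.0.0/16 (192.168.0.0 - 192.168.255.255)
Public (not in any RFC 1918 range)


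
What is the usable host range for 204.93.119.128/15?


Network: 204.92.0.0
Broadcast: 204.93.255.255
First usable = network + 1
Last usable = broadcast - 1
Range: 204.92.0.1 to 204.93.255.254


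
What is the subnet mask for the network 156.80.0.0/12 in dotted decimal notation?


/12 means 12 network bits, 20 host bits
Binary: 11111111111100000000000000000000
Mask: 255.240.0.0


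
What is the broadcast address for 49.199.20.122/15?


Network: 49.198.0.0/15
Host bits = 17
Set all host bits to 1:
Broadcast: 49.199.255.255


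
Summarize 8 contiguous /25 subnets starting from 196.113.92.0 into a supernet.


Original prefix: /25
Number of subnets: 8 = 2^3
New prefix = 25 - 3 = 22
Supernet: 196.113.92.0/22


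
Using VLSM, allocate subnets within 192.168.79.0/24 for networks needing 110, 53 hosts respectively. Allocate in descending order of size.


110 hosts -> /25 (126 usable): 192.168.79.0/25
53 hosts -> /26 (62 usable): 192.168.79.128/26
Allocation: 192.168.79.0/25 (110 hosts, 126 usable); 192.168.79.128/26 (53 hosts, 62 usable)


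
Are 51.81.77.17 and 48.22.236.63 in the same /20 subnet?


Mask: 255.255.240.0
51.81.77.17 AND mask = 51.81.64.0
48.22.236.63 AND mask = 48.22.224.0
No, different subnets (51.81.64.0 vs 48.22.224.0)


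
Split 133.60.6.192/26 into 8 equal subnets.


New prefix = 26 + 3 = 29
Each subnet has 8 addresses
  133.60.6.192/29
  133.60.6.200/29
  133.60.6.208/29
  133.60.6.216/29
  133.60.6.224/29
  133.60.6.232/29
  133.60.6.240/29
  133.60.6.248/29
Subnets: 133.60.6.192/29, 133.60.6.200/29, 133.60.6.208/29, 133.60.6.216/29, 133.60.6.224/29, 133.60.6.232/29, 133.60.6.240/29, 133.60.6.248/29


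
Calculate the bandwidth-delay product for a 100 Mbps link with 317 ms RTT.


BDP = bandwidth * RTT
= 100 Mbps * 317 ms
= 100 * 1e6 * 317 / 1000 bits
= 31700000 bits
= 3962500 bytes
= 3869.6289 KB
BDP = 31700000 bits (3962500 bytes)


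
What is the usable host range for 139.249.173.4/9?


Network: 139.128.0.0
Broadcast: 139.255.255.255
First usable = network + 1
Last usable = broadcast - 1
Range: 139.128.0.1 to 139.255.255.254


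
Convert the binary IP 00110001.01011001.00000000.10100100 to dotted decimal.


00110001 = 49
01011001 = 89
00000000 = 0
10100100 = 164
IP: 49.89.0.164


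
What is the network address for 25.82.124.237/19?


IP:   00011001.01010010.01111100.11101101
Mask: 11111111.11111111.11100000.00000000
AND operation:
Net:  00011001.01010010.01100000.00000000
Network: 25.82.96.0/19


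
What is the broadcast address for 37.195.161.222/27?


Network: 37.195.161.192/27
Host bits = 5
Set all host bits to 1:
Broadcast: 37.195.161.223


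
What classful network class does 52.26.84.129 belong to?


First octet: 52
Binary: 00110100
0xxxxxxx -> Class A (1-126)
Class A, default mask 255.0.0.0 (/8)


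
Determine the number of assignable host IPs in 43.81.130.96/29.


Host bits = 32 - 29 = 3
Total addresses = 2^3 = 8
Usable = total - 2 (network and broadcast)
Usable hosts: 6


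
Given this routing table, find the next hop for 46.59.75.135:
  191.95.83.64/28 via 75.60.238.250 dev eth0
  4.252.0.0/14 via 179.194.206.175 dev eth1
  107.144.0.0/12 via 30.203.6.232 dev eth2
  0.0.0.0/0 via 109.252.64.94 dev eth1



Longest prefix match for 46.59.75.135:
  /28 191.95.83.64: no
  /14 4.252.0.0: no
  /12 107.144.0.0: no
  /0 0.0.0.0: MATCH
Selected: next-hop 109.252.64.94 via eth1 (matched /0)


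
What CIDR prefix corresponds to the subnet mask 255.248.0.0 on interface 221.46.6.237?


Binary: 11111111.11111000.00000000.00000000
Count leading 1s
Prefix: /13


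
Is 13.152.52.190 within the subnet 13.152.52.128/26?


Subnet network: 13.152.52.128
Test IP AND mask: 13.152.52.128
Yes, 13.152.52.190 is in 13.152.52.128/26


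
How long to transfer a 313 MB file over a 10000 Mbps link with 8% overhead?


Effective throughput = 10000 * (1 - 8/100) = 9200 Mbps
File size in Mb = 313 * 8 = 2504 Mb
Time = 2504 / 9200
Time = 0.2722 seconds


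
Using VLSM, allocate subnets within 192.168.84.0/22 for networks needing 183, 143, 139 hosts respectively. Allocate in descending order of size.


183 hosts -> /24 (254 usable): 192.168.84.0/24
143 hosts -> /24 (254 usable): 192.168.85.0/24
139 hosts -> /24 (254 usable): 192.168.86.0/24
Allocation: 192.168.84.0/24 (183 hosts, 254 usable); 192.168.85.0/24 (143 hosts, 254 usable); 192.168.86.0/24 (139 hosts, 254 usable)


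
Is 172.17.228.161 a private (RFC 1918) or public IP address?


RFC 1918 private ranges:
  10.0.0.0/8 (10.0.0.0 - 10.255.255.255)
  172.16.0.0/12 (172.16.0.0 - 172.31.255.255)
  192.168.0.0/16 (192.168.0.0 - 192.168.255.255)
Private (in 172.16.0.0/12)


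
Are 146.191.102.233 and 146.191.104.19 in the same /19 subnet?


Mask: 255.255.224.0
146.191.102.233 AND mask = 146.191.96.0
146.191.104.19 AND mask = 146.191.96.0
Yes, same subnet (146.191.96.0)


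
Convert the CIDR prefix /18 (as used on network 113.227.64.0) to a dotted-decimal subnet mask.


/18 means 18 network bits, 14 host bits
Binary: 11111111111111111100000000000000
Mask: 255.255.192.0


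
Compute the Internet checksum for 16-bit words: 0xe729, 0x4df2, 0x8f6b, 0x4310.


Sum all words (with carry folding):
+ 0xe729 = 0xe729
+ 0x4df2 = 0x351c
+ 0x8f6b = 0xc487
+ 0x4310 = 0x0798
One's complement: ~0x0798
Checksum = 0xf867


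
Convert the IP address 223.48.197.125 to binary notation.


223 = 11011111
48 = 00110000
197 = 11000101
125 = 01111101
Binary: 11011111.00110000.11000101.01111101


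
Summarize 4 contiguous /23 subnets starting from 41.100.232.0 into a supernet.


Original prefix: /23
Number of subnets: 4 = 2^2
New prefix = 23 - 2 = 21
Supernet: 41.100.232.0/21


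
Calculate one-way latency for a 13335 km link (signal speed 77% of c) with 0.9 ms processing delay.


Speed = 0.77 * 3e5 km/s = 231000 km/s
Propagation delay = 13335 / 231000 = 0.0577 s = 57.7273 ms
Processing delay = 0.9 ms
Total one-way latency = 58.6273 ms


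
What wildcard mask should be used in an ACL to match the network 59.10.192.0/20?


Subnet mask: 255.255.240.0
Wildcard = 255.255.255.255 - subnet mask
255 - 255 = 0
255 - 255 = 0
255 - 240 = 15
255 - 0 = 255
Wildcard: 0.0.15.255


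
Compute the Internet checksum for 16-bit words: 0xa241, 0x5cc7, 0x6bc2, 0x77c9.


Sum all words (with carry folding):
+ 0xa241 = 0xa241
+ 0x5cc7 = 0xff08
+ 0x6bc2 = 0x6acb
+ 0x77c9 = 0xe294
One's complement: ~0xe294
Checksum = 0x1d6b


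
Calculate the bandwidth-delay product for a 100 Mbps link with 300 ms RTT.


BDP = bandwidth * RTT
= 100 Mbps * 300 ms
= 100 * 1e6 * 300 / 1000 bits
= 30000000 bits
= 3750000 bytes
= 3662.1094 KB
BDP = 30000000 bits (3750000 bytes)


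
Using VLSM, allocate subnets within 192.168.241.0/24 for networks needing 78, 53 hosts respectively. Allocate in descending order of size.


78 hosts -> /25 (126 usable): 192.168.241.0/25
53 hosts -> /26 (62 usable): 192.168.241.128/26
Allocation: 192.168.241.0/25 (78 hosts, 126 usable); 192.168.241.128/26 (53 hosts, 62 usable)


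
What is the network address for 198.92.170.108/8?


IP:   11000110.01011100.10101010.01101100
Mask: 11111111.00000000.00000000.00000000
AND operation:
Net:  11000110.00000000.00000000.00000000
Network: 198.0.0.0/8


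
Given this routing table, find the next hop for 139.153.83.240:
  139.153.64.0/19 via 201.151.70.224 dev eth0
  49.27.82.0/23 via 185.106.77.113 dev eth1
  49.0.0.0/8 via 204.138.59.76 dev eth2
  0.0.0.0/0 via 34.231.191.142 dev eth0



Longest prefix match for 139.153.83.240:
  /19 139.153.64.0: MATCH
  /23 49.27.82.0: no
  /8 49.0.0.0: no
  /0 0.0.0.0: MATCH
Selected: next-hop 201.151.70.224 via eth0 (matched /19)


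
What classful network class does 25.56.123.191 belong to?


First octet: 25
Binary: 00011001
0xxxxxxx -> Class A (1-126)
Class A, default mask 255.0.0.0 (/8)


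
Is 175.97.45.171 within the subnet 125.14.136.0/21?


Subnet network: 125.14.136.0
Test IP AND mask: 175.97.40.0
No, 175.97.45.171 is not in 125.14.136.0/21


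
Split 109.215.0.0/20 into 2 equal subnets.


New prefix = 20 + 1 = 21
Each subnet has 2048 addresses
  109.215.0.0/21
  109.215.8.0/21
Subnets: 109.215.0.0/21, 109.215.8.0/21


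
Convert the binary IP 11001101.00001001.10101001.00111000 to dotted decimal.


11001101 = 205
00001001 = 9
10101001 = 169
00111000 = 56
IP: 205.9.169.56


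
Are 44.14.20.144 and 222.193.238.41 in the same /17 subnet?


Mask: 255.255.128.0
44.14.20.144 AND mask = 44.14.0.0
222.193.238.41 AND mask = 222.193.128.0
No, different subnets (44.14.0.0 vs 222.193.128.0)


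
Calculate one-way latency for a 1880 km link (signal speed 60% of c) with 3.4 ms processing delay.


Speed = 0.6 * 3e5 km/s = 180000 km/s
Propagation delay = 1880 / 180000 = 0.0104 s = 10.4444 ms
Processing delay = 3.4 ms
Total one-way latency = 13.8444 ms


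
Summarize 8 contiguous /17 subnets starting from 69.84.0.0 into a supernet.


Original prefix: /17
Number of subnets: 8 = 2^3
New prefix = 17 - 3 = 14
Supernet: 69.84.0.0/14


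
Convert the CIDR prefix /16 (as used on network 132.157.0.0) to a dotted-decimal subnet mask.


/16 means 16 network bits, 16 host bits
Binary: 11111111111111110000000000000000
Mask: 255.255.0.0


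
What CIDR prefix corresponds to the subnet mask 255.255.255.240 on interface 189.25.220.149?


Binary: 11111111.11111111.11111111.11110000
Count leading 1s
Prefix: /28


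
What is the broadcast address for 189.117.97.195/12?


Network: 189.112.0.0/12
Host bits = 20
Set all host bits to 1:
Broadcast: 189.127.255.255


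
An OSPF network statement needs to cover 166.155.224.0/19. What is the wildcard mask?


Subnet mask: 255.255.224.0
Wildcard = 255.255.255.255 - subnet mask
255 - 255 = 0
255 - 255 = 0
255 - 224 = 31
255 - 0 = 255
Wildcard: 0.0.31.255


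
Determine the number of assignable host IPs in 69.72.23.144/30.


Host bits = 32 - 30 = 2
Total addresses = 2^2 = 4
Usable = total - 2 (network and broadcast)
Usable hosts: 2


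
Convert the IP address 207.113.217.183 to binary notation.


207 = 11001111
113 = 01110001
217 = 11011001
183 = 10110111
Binary: 11001111.01110001.11011001.10110111


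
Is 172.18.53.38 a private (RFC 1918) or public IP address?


RFC 1918 private ranges:
  10.0.0.0/8 (10.0.0.0 - 10.255.255.255)
  172.16.0.0/12 (172.16.0.0 - 172.31.255.255)
  192.168.0.0/16 (192.168.0.0 - 192.168.255.255)
Private (in 172.16.0.0/12)


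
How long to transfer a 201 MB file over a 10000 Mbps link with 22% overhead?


Effective throughput = 10000 * (1 - 22/100) = 7800 Mbps
File size in Mb = 201 * 8 = 1608 Mb
Time = 1608 / 7800
Time = 0.2062 seconds


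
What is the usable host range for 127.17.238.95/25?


Network: 127.17.238.0
Broadcast: 127.17.238.127
First usable = network + 1
Last usable = broadcast - 1
Range: 127.17.238.1 to 127.17.238.126


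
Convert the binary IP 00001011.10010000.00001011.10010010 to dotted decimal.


00001011 = 11
10010000 = 144
00001011 = 11
10010010 = 146
IP: 11.144.11.146


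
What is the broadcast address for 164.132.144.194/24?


Network: 164.132.144.0/24
Host bits = 8
Set all host bits to 1:
Broadcast: 164.132.144.255


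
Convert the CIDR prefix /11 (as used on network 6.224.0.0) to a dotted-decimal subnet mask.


/11 means 11 network bits, 21 host bits
Binary: 11111111111000000000000000000000
Mask: 255.224.0.0


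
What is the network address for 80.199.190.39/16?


IP:   01010000.11000111.10111110.00100111
Mask: 11111111.11111111.00000000.00000000
AND operation:
Net:  01010000.11000111.00000000.00000000
Network: 80.199.0.0/16


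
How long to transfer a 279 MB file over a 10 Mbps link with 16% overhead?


Effective throughput = 10 * (1 - 16/100) = 8.4 Mbps
File size in Mb = 279 * 8 = 2232 Mb
Time = 2232 / 8.4
Time = 265.7143 seconds


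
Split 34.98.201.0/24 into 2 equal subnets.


New prefix = 24 + 1 = 25
Each subnet has 128 addresses
  34.98.201.0/25
  34.98.201.128/25
Subnets: 34.98.201.0/25, 34.98.201.128/25


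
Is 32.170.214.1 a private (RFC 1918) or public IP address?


RFC 1918 private ranges:
  10.0.0.0/8 (10.0.0.0 - 10.255.255.255)
  172.16.0.0/12 (172.16.0.0 - 172.31.255.255)
  192.168.0.0/16 (192.168.0.0 - 192.168.255.255)
Public (not in any RFC 1918 range)


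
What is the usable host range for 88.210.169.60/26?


Network: 88.210.169.0
Broadcast: 88.210.169.63
First usable = network + 1
Last usable = broadcast - 1
Range: 88.210.169.1 to 88.210.169.62


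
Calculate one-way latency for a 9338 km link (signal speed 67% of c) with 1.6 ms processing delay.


Speed = 0.67 * 3e5 km/s = 201000 km/s
Propagation delay = 9338 / 201000 = 0.0465 s = 46.4577 ms
Processing delay = 1.6 ms
Total one-way latency = 48.0577 ms


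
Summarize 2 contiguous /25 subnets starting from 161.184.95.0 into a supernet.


Original prefix: /25
Number of subnets: 2 = 2^1
New prefix = 25 - 1 = 24
Supernet: 161.184.95.0/24


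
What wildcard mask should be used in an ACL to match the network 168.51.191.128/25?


Subnet mask: 255.255.255.128
Wildcard = 255.255.255.255 - subnet mask
255 - 255 = 0
255 - 255 = 0
255 - 255 = 0
255 - 128 = 127
Wildcard: 0.0.0.127


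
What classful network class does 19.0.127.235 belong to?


First octet: 19
Binary: 00010011
0xxxxxxx -> Class A (1-126)
Class A, default mask 255.0.0.0 (/8)


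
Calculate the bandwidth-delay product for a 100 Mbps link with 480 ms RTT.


BDP = bandwidth * RTT
= 100 Mbps * 480 ms
= 100 * 1e6 * 480 / 1000 bits
= 48000000 bits
= 6000000 bytes
= 5859.375 KB
BDP = 48000000 bits (6000000 bytes)


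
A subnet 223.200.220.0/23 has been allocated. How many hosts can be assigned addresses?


Host bits = 32 - 23 = 9
Total addresses = 2^9 = 512
Usable = total - 2 (network and broadcast)
Usable hosts: 510


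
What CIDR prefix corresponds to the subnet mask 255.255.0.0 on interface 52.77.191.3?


Binary: 11111111.11111111.00000000.00000000
Count leading 1s
Prefix: /16


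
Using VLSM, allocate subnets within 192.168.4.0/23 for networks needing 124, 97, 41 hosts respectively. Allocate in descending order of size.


124 hosts -> /25 (126 usable): 192.168.4.0/25
97 hosts -> /25 (126 usable): 192.168.4.128/25
41 hosts -> /26 (62 usable): 192.168.5.0/26
Allocation: 192.168.4.0/25 (124 hosts, 126 usable); 192.168.4.128/25 (97 hosts, 126 usable); 192.168.5.0/26 (41 hosts, 62 usable)


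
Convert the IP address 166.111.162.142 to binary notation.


166 = 10100110
111 = 01101111
162 = 10100010
142 = 10001110
Binary: 10100110.01101111.10100010.10001110


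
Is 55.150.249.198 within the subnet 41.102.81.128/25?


Subnet network: 41.102.81.128
Test IP AND mask: 55.150.249.128
No, 55.150.249.198 is not in 41.102.81.128/25


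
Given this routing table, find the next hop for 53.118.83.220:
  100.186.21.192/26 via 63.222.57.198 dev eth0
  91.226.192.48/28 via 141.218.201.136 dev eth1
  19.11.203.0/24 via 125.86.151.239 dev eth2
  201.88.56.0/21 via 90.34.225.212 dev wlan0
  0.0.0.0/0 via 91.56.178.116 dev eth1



Longest prefix match for 53.118.83.220:
  /26 100.186.21.192: no
  /28 91.226.192.48: no
  /24 19.11.203.0: no
  /21 201.88.56.0: no
  /0 0.0.0.0: MATCH
Selected: next-hop 91.56.178.116 via eth1 (matched /0)


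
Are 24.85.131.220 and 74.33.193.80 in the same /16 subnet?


Mask: 255.255.0.0
24.85.131.220 AND mask = 24.85.0.0
74.33.193.80 AND mask = 74.33.0.0
No, different subnets (24.85.0.0 vs 74.33.0.0)


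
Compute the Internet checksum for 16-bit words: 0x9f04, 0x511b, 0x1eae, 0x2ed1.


Sum all words (with carry folding):
+ 0x9f04 = 0x9f04
+ 0x511b = 0xf01f
+ 0x1eae = 0x0ece
+ 0x2ed1 = 0x3d9f
One's complement: ~0x3d9f
Checksum = 0xc260


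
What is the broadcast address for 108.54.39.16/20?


Network: 108.54.32.0/20
Host bits = 12
Set all host bits to 1:
Broadcast: 108.54.47.255


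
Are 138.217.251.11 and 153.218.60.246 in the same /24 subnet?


Mask: 255.255.255.0
138.217.251.11 AND mask = 138.217.251.0
153.218.60.246 AND mask = 153.218.60.0
No, different subnets (138.217.251.0 vs 153.218.60.0)


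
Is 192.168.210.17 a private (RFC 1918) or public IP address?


RFC 1918 private ranges:
  10.0.0.0/8 (10.0.0.0 - 10.255.255.255)
  172.16.0.0/12 (172.16.0.0 - 172.31.255.255)
  192.168.0.0/16 (192.168.0.0 - 192.168.255.255)
Private (in 192.168.0.0/16)


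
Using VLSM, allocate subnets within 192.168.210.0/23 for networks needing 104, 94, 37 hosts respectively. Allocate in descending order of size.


104 hosts -> /25 (126 usable): 192.168.210.0/25
94 hosts -> /25 (126 usable): 192.168.210.128/25
37 hosts -> /26 (62 usable): 192.168.211.0/26
Allocation: 192.168.210.0/25 (104 hosts, 126 usable); 192.168.210.128/25 (94 hosts, 126 usable); 192.168.211.0/26 (37 hosts, 62 usable)


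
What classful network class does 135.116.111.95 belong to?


First octet: 135
Binary: 10000111
10xxxxxx -> Class B (128-191)
Class B, default mask 255.255.0.0 (/16)


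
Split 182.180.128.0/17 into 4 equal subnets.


New prefix = 17 + 2 = 19
Each subnet has 8192 addresses
  182.180.128.0/19
  182.180.160.0/19
  182.180.192.0/19
  182.180.224.0/19
Subnets: 182.180.128.0/19, 182.180.160.0/19, 182.180.192.0/19, 182.180.224.0/19


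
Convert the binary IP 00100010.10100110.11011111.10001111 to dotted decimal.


00100010 = 34
10100110 = 166
11011111 = 223
10001111 = 143
IP: 34.166.223.143


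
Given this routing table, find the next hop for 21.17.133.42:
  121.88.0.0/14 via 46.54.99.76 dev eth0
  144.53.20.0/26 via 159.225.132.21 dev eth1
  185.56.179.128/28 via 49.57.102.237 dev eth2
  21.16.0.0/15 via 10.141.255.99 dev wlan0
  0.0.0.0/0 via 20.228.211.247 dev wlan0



Longest prefix match for 21.17.133.42:
  /14 121.88.0.0: no
  /26 144.53.20.0: no
  /28 185.56.179.128: no
  /15 21.16.0.0: MATCH
  /0 0.0.0.0: MATCH
Selected: next-hop 10.141.255.99 via wlan0 (matched /15)


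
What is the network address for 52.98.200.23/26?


IP:   00110100.01100010.11001000.00010111
Mask: 11111111.11111111.11111111.11000000
AND operation:
Net:  00110100.01100010.11001000.00000000
Network: 52.98.200.0/26


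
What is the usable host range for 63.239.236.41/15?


Network: 63.238.0.0
Broadcast: 63.239.255.255
First usable = network + 1
Last usable = broadcast - 1
Range: 63.238.0.1 to 63.239.255.254


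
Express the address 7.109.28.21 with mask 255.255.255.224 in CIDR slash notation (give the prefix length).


Binary: 11111111.11111111.11111111.11100000
Count leading 1s
Prefix: /27


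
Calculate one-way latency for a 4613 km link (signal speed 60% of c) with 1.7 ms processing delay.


Speed = 0.6 * 3e5 km/s = 180000 km/s
Propagation delay = 4613 / 180000 = 0.0256 s = 25.6278 ms
Processing delay = 1.7 ms
Total one-way latency = 27.3278 ms


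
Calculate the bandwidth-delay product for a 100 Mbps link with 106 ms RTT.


BDP = bandwidth * RTT
= 100 Mbps * 106 ms
= 100 * 1e6 * 106 / 1000 bits
= 10600000 bits
= 1325000 bytes
= 1293.9453 KB
BDP = 10600000 bits (1325000 bytes)


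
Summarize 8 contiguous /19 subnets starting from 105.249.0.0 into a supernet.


Original prefix: /19
Number of subnets: 8 = 2^3
New prefix = 19 - 3 = 16
Supernet: 105.249.0.0/16


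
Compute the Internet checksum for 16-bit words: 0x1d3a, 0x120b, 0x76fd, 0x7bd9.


Sum all words (with carry folding):
+ 0x1d3a = 0x1d3a
+ 0x120b = 0x2f45
+ 0x76fd = 0xa642
+ 0x7bd9 = 0x221c
One's complement: ~0x221c
Checksum = 0xdde3


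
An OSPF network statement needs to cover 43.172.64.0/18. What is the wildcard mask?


Subnet mask: 255.255.192.0
Wildcard = 255.255.255.255 - subnet mask
255 - 255 = 0
255 - 255 = 0
255 - 192 = 63
255 - 0 = 255
Wildcard: 0.0.63.255


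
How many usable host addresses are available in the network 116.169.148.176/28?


Host bits = 32 - 28 = 4
Total addresses = 2^4 = 16
Usable = total - 2 (network and broadcast)
Usable hosts: 14


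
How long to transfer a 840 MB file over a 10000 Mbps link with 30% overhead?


Effective throughput = 10000 * (1 - 30/100) = 7000 Mbps
File size in Mb = 840 * 8 = 6720 Mb
Time = 6720 / 7000
Time = 0.96 seconds


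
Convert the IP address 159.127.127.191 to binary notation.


159 = 10011111
127 = 01111111
127 = 01111111
191 = 10111111
Binary: 10011111.01111111.01111111.10111111


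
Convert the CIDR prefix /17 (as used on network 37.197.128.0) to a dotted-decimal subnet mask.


/17 means 17 network bits, 15 host bits
Binary: 11111111111111111000000000000000
Mask: 255.255.128.0


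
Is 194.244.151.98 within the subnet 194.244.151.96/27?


Subnet network: 194.244.151.96
Test IP AND mask: 194.244.151.96
Yes, 194.244.151.98 is in 194.244.151.96/27


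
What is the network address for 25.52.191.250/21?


IP:   00011001.00110100.10111111.11111010
Mask: 11111111.11111111.11111000.00000000
AND operation:
Net:  00011001.00110100.10111000.00000000
Network: 25.52.184.0/21


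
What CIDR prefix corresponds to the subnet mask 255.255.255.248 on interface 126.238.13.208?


Binary: 11111111.11111111.11111111.11111000
Count leading 1s
Prefix: /29


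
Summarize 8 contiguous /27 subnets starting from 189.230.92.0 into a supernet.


Original prefix: /27
Number of subnets: 8 = 2^3
New prefix = 27 - 3 = 24
Supernet: 189.230.92.0/24


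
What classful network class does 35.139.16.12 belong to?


First octet: 35
Binary: 00100011
0xxxxxxx -> Class A (1-126)
Class A, default mask 255.0.0.0 (/8)


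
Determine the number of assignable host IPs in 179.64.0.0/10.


Host bits = 32 - 10 = 22
Total addresses = 2^22 = 4194304
Usable = total - 2 (network and broadcast)
Usable hosts: 4194302


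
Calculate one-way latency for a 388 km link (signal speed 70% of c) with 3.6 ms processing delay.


Speed = 0.7 * 3e5 km/s = 210000 km/s
Propagation delay = 388 / 210000 = 0.0018 s = 1.8476 ms
Processing delay = 3.6 ms
Total one-way latency = 5.4476 ms


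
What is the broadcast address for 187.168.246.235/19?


Network: 187.168.224.0/19
Host bits = 13
Set all host bits to 1:
Broadcast: 187.168.255.255


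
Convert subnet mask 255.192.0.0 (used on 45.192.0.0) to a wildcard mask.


Subnet mask: 255.192.0.0
Wildcard = 255.255.255.255 - subnet mask
255 - 255 = 0
255 - 192 = 63
255 - 0 = 255
255 - 0 = 255
Wildcard: 0.63.255.255


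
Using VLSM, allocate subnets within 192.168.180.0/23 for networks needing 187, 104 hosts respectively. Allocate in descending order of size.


187 hosts -> /24 (254 usable): 192.168.180.0/24
104 hosts -> /25 (126 usable): 192.168.181.0/25
Allocation: 192.168.180.0/24 (187 hosts, 254 usable); 192.168.181.0/25 (104 hosts, 126 usable)


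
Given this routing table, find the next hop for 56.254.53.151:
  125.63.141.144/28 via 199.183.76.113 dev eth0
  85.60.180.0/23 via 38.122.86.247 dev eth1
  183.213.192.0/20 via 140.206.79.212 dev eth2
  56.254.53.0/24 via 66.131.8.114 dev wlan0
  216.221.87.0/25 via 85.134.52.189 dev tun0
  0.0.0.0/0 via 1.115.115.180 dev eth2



Longest prefix match for 56.254.53.151:
  /28 125.63.141.144: no
  /23 85.60.180.0: no
  /20 183.213.192.0: no
  /24 56.254.53.0: MATCH
  /25 216.221.87.0: no
  /0 0.0.0.0: MATCH
Selected: next-hop 66.131.8.114 via wlan0 (matched /24)


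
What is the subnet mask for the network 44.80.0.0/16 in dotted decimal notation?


/16 means 16 network bits, 16 host bits
Binary: 11111111111111110000000000000000
Mask: 255.255.0.0


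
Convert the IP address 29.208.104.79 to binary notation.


29 = 00011101
208 = 11010000
104 = 01101000
79 = 01001111
Binary: 00011101.11010000.01101000.01001111


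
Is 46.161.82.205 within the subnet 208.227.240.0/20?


Subnet network: 208.227.240.0
Test IP AND mask: 46.161.80.0
No, 46.161.82.205 is not in 208.227.240.0/20


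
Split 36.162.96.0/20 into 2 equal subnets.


New prefix = 20 + 1 = 21
Each subnet has 2048 addresses
  36.162.96.0/21
  36.162.104.0/21
Subnets: 36.162.96.0/21, 36.162.104.0/21


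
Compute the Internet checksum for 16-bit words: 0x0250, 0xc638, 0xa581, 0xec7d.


Sum all words (with carry folding):
+ 0x0250 = 0x0250
+ 0xc638 = 0xc888
+ 0xa581 = 0x6e0a
+ 0xec7d = 0x5a88
One's complement: ~0x5a88
Checksum = 0xa577


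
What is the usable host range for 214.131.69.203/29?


Network: 214.131.69.200
Broadcast: 214.131.69.207
First usable = network + 1
Last usable = broadcast - 1
Range: 214.131.69.201 to 214.131.69.206


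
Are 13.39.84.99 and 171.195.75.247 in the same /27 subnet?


Mask: 255.255.255.224
13.39.84.99 AND mask = 13.39.84.96
171.195.75.247 AND mask = 171.195.75.224
No, different subnets (13.39.84.96 vs 171.195.75.224)


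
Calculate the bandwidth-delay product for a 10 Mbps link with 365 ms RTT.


BDP = bandwidth * RTT
= 10 Mbps * 365 ms
= 10 * 1e6 * 365 / 1000 bits
= 3650000 bits
= 456250 bytes
= 445.5566 KB
BDP = 3650000 bits (456250 bytes)


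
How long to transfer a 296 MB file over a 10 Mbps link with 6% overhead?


Effective throughput = 10 * (1 - 6/100) = 9.4 Mbps
File size in Mb = 296 * 8 = 2368 Mb
Time = 2368 / 9.4
Time = 251.9149 seconds


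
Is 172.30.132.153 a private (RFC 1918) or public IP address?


RFC 1918 private ranges:
  10.0.0.0/8 (10.0.0.0 - 10.255.255.255)
  172.16.0.0/12 (172.16.0.0 - 172.31.255.255)
  192.168.0.0/16 (192.168.0.0 - 192.168.255.255)
Private (in 172.16.0.0/12)


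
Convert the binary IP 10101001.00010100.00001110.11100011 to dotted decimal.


10101001 = 169
00010100 = 20
00001110 = 14
11100011 = 227
IP: 169.20.14.227


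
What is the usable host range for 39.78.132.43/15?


Network: 39.78.0.0
Broadcast: 39.79.255.255
First usable = network + 1
Last usable = broadcast - 1
Range: 39.78.0.1 to 39.79.255.254


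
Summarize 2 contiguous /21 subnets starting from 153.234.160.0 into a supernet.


Original prefix: /21
Number of subnets: 2 = 2^1
New prefix = 21 - 1 = 20
Supernet: 153.234.160.0/20


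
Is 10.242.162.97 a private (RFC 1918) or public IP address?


RFC 1918 private ranges:
  10.0.0.0/8 (10.0.0.0 - 10.255.255.255)
  172.16.0.0/12 (172.16.0.0 - 172.31.255.255)
  192.168.0.0/16 (192.168.0.0 - 192.168.255.255)
Private (in 10.0.0.0/8)


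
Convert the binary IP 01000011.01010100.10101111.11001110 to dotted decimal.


01000011 = 67
01010100 = 84
10101111 = 175
11001110 = 206
IP: 67.84.175.206


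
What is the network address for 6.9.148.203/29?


IP:   00000110.00001001.10010100.11001011
Mask: 11111111.11111111.11111111.11111000
AND operation:
Net:  00000110.00001001.10010100.11001000
Network: 6.9.148.200/29


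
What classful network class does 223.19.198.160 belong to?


First octet: 223
Binary: 11011111
110xxxxx -> Class C (192-223)
Class C, default mask 255.255.255.0 (/24)


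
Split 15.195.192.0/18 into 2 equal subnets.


New prefix = 18 + 1 = 19
Each subnet has 8192 addresses
  15.195.192.0/19
  15.195.224.0/19
Subnets: 15.195.192.0/19, 15.195.224.0/19


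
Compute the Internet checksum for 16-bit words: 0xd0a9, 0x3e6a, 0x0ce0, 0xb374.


Sum all words (with carry folding):
+ 0xd0a9 = 0xd0a9
+ 0x3e6a = 0x0f14
+ 0x0ce0 = 0x1bf4
+ 0xb374 = 0xcf68
One's complement: ~0xcf68
Checksum = 0x3097


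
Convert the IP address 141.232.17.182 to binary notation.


141 = 10001101
232 = 11101000
17 = 00010001
182 = 10110110
Binary: 10001101.11101000.00010001.10110110


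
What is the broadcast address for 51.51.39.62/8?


Network: 51.0.0.0/8
Host bits = 24
Set all host bits to 1:
Broadcast: 51.255.255.255


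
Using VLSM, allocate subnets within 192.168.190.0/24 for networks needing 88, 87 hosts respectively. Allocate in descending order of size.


88 hosts -> /25 (126 usable): 192.168.190.0/25
87 hosts -> /25 (126 usable): 192.168.190.128/25
Allocation: 192.168.190.0/25 (88 hosts, 126 usable); 192.168.190.128/25 (87 hosts, 126 usable)


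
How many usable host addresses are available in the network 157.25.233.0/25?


Host bits = 32 - 25 = 7
Total addresses = 2^7 = 128
Usable = total - 2 (network and broadcast)
Usable hosts: 126


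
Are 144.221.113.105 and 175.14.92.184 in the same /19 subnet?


Mask: 255.255.224.0
144.221.113.105 AND mask = 144.221.96.0
175.14.92.184 AND mask = 175.14.64.0
No, different subnets (144.221.96.0 vs 175.14.64.0)


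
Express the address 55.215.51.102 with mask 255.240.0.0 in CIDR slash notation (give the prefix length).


Binary: 11111111.11110000.00000000.00000000
Count leading 1s
Prefix: /12


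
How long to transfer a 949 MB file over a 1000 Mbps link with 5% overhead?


Effective throughput = 1000 * (1 - 5/100) = 950 Mbps
File size in Mb = 949 * 8 = 7592 Mb
Time = 7592 / 950
Time = 7.9916 seconds


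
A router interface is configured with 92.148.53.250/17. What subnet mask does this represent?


/17 means 17 network bits, 15 host bits
Binary: 11111111111111111000000000000000
Mask: 255.255.128.0


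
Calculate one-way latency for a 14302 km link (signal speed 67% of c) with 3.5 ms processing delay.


Speed = 0.67 * 3e5 km/s = 201000 km/s
Propagation delay = 14302 / 201000 = 0.0712 s = 71.1542 ms
Processing delay = 3.5 ms
Total one-way latency = 74.6542 ms


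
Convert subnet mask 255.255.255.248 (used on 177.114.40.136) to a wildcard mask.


Subnet mask: 255.255.255.248
Wildcard = 255.255.255.255 - subnet mask
255 - 255 = 0
255 - 255 = 0
255 - 255 = 0
255 - 248 = 7
Wildcard: 0.0.0.7


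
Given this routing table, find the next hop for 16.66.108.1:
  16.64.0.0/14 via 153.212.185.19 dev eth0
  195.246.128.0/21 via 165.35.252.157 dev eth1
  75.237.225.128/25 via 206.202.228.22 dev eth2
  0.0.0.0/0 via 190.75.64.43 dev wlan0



Longest prefix match for 16.66.108.1:
  /14 16.64.0.0: MATCH
  /21 195.246.128.0: no
  /25 75.237.225.128: no
  /0 0.0.0.0: MATCH
Selected: next-hop 153.212.185.19 via eth0 (matched /14)


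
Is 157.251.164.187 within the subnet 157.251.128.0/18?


Subnet network: 157.251.128.0
Test IP AND mask: 157.251.128.0
Yes, 157.251.164.187 is in 157.251.128.0/18


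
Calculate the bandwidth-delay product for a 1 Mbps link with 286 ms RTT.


BDP = bandwidth * RTT
= 1 Mbps * 286 ms
= 1 * 1e6 * 286 / 1000 bits
= 286000 bits
= 35750 bytes
= 34.9121 KB
BDP = 286000 bits (35750 bytes)


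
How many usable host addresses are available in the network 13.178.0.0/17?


Host bits = 32 - 17 = 15
Total addresses = 2^15 = 32768
Usable = total - 2 (network and broadcast)
Usable hosts: 32766


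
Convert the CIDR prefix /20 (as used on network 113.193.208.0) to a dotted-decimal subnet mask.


/20 means 20 network bits, 12 host bits
Binary: 11111111111111111111000000000000
Mask: 255.255.240.0


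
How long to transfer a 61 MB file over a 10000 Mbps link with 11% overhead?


Effective throughput = 10000 * (1 - 11/100) = 8900 Mbps
File size in Mb = 61 * 8 = 488 Mb
Time = 488 / 8900
Time = 0.0548 seconds


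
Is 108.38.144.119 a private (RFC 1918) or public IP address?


RFC 1918 private ranges:
  10.0.0.0/8 (10.0.0.0 - 10.255.255.255)
  172.16.0.0/12 (172.16.0.0 - 172.31.255.255)
  192.168.0.0/16 (192.168.0.0 - 192.168.255.255)
Public (not in any RFC 1918 range)


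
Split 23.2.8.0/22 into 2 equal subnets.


New prefix = 22 + 1 = 23
Each subnet has 512 addresses
  23.2.8.0/23
  23.2.10.0/23
Subnets: 23.2.8.0/23, 23.2.10.0/23


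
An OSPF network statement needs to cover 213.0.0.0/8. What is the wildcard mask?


Subnet mask: 255.0.0.0
Wildcard = 255.255.255.255 - subnet mask
255 - 255 = 0
255 - 0 = 255
255 - 0 = 255
255 - 0 = 255
Wildcard: 0.255.255.255


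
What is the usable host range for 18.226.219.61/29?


Network: 18.226.219.56
Broadcast: 18.226.219.63
First usable = network + 1
Last usable = broadcast - 1
Range: 18.226.219.57 to 18.226.219.62
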